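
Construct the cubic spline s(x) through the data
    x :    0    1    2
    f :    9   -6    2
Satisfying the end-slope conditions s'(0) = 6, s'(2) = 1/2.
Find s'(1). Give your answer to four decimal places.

Let M_i = s''(x_i). Step sizes h_i = 1, 1; slopes of the chords Δ_i = (y_(i+1) - y_i)/h_i = -15, 8.
  1·M_0 + 4·M_1 + 1·M_2 = 6(Δ_1 - Δ_0) = 138
Clamped end conditions give two more equations: 2h_0·M_0 + h_0·M_1 = 6(Δ_0 - s'(0)) = -126 and h_1·M_1 + 2h_1·M_2 = 6(s'(2) - Δ_1) = -45.
Forward elimination and back-substitution give M_0 = -401/4, M_1 = 149/2, M_2 = -239/4.
On [1, 2], s'(x) = b_1 + 2c_1·(x - 1) + 3d_1·(x - 1)² with b_1 = Δ_1 - h_1(2M_1 + M_2)/6 = -55/8, c_1 = M_1/2 = 149/4, d_1 = (M_2 - M_1)/(6h_1) = -179/8. So s'(1) = -55/8.

-6.8750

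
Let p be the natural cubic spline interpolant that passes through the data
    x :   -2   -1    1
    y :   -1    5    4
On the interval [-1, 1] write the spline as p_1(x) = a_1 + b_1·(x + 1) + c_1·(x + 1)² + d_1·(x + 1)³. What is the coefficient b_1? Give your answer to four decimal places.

3.8333

Let M_i = p''(x_i). Step sizes h_i = 1, 2; slopes of the chords Δ_i = (y_(i+1) - y_i)/h_i = 6, -1/2.
  1·M_0 + 6·M_1 + 2·M_2 = 6(Δ_1 - Δ_0) = -39
Natural end conditions: M_0 = M_2 = 0.
Solving: M_0 = 0, M_1 = -13/2, M_2 = 0.
On [-1, 1], with p_1(x) = a_1 + b_1·(x + 1) + c_1·(x + 1)² + d_1·(x + 1)³: c_1 = M_1/2 = -13/4, d_1 = (M_2 - M_1)/(6h_1) = 13/24, b_1 = Δ_1 - h_1(2M_1 + M_2)/6 = 23/6.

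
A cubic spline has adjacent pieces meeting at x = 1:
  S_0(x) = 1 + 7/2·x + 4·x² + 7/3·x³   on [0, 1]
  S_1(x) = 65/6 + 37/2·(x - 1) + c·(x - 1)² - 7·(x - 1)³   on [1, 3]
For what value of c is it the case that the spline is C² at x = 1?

11

S_0''(x) = 8 + 14·x, so S_0''(1) = 22. On the right, S_1''(1) = 2c, so c = 11.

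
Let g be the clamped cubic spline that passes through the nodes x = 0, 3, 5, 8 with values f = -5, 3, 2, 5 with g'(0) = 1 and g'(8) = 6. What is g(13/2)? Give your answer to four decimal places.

0.6999

Let σ_i = g''(x_i). Step sizes h_i = 3, 2, 3; slopes of the chords Δ_i = (y_(i+1) - y_i)/h_i = 8/3, -1/2, 1.
  3·σ_0 + 10·σ_1 + 2·σ_2 = 6(Δ_1 - Δ_0) = -19
  2·σ_1 + 10·σ_2 + 3·σ_3 = 6(Δ_2 - Δ_1) = 9
Clamped end conditions give two more equations: 2h_0·σ_0 + h_0·σ_1 = 6(Δ_0 - g'(0)) = 10 and h_2·σ_2 + 2h_2·σ_3 = 6(g'(8) - Δ_2) = 30.
Hence σ_0 = 839/273, σ_1 = -256/91, σ_2 = -4/91, σ_3 = 457/91.
On [5, 8], g(x) = 2 - 267/182·(x - 5) - 2/91·(x - 5)² + 461/1638·(x - 5)³.
With (x - 5) = 3/2: g(13/2) = 1019/1456.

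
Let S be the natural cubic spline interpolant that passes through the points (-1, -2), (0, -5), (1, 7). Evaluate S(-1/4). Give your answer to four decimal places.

Write M_i for S''(x_i). With h_i = 1, 1 and divided differences Δ_i = -3, 12, the continuity of S' gives the tridiagonal system
  1·M_0 + 4·M_1 + 1·M_2 = 6(Δ_1 - Δ_0) = 90
Natural end conditions: M_0 = M_2 = 0.
Solving: M_0 = 0, M_1 = 45/2, M_2 = 0.
On [-1, 0], S(x) = -2 - 27/4·(x + 1) + 0·(x + 1)² + 15/4·(x + 1)³.
With (x + 1) = 3/4: S(-1/4) = -1403/256.

-5.4805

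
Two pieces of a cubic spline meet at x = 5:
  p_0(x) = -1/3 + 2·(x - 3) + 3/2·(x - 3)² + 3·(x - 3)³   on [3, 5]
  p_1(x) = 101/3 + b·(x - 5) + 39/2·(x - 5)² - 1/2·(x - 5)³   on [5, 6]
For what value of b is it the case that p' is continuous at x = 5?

p_0'(x) = 2 + 3·(x - 3) + 9·(x - 3)², so p_0'(5) = 44. On the right, p_1'(5) = b, so b = 44.

44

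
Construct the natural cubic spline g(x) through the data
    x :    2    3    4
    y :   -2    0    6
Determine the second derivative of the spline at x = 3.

6

With M_i denoting the second derivative at x_i, h_i = 1, 1, and Δ_i = (y_(i+1) − y_i)/h_i = 2, 6:
  1·M_0 + 4·M_1 + 1·M_2 = 6(Δ_1 - Δ_0) = 24
Natural end conditions: M_0 = M_2 = 0.
Solving the tridiagonal system: M_0 = 0, M_1 = 6, M_2 = 0.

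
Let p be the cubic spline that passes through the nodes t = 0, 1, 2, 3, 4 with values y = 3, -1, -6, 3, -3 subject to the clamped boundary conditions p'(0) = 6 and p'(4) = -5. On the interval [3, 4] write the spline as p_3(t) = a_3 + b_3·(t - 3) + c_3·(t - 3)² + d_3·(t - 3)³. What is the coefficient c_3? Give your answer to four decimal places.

Write σ_i for p''(x_i). With h_i = 1, 1, 1, 1 and divided differences Δ_i = -4, -5, 9, -6, the continuity of p' gives the tridiagonal system
  1·σ_0 + 4·σ_1 + 1·σ_2 = 6(Δ_1 - Δ_0) = -6
  1·σ_1 + 4·σ_2 + 1·σ_3 = 6(Δ_2 - Δ_1) = 84
  1·σ_2 + 4·σ_3 + 1·σ_4 = 6(Δ_3 - Δ_2) = -90
Clamped end conditions give two more equations: 2h_0·σ_0 + h_0·σ_1 = 6(Δ_0 - p'(0)) = -60 and h_3·σ_3 + 2h_3·σ_4 = 6(p'(4) - Δ_3) = 6.
Solving: σ_0 = -815/28, σ_1 = -25/14, σ_2 = 121/4, σ_3 = -493/14, σ_4 = 577/28.
On [3, 4], with p_3(t) = a_3 + b_3·(t - 3) + c_3·(t - 3)² + d_3·(t - 3)³: c_3 = σ_3/2 = -493/28, d_3 = (σ_4 - σ_3)/(6h_3) = 521/56, b_3 = Δ_3 - h_3(2σ_3 + σ_4)/6 = 129/56.

-17.6071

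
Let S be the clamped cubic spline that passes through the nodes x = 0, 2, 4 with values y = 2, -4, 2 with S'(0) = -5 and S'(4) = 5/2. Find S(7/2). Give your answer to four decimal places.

Put M_i = S'' at the i-th knot. Here h = (2, 2) and Δ = (-3, 3), so the interior equations h_(i-1)·M_(i-1) + 2(h_(i-1)+h_i)·M_i + h_i·M_(i+1) = 6(Δ_i − Δ_(i-1)) read
  2·M_0 + 8·M_1 + 2·M_2 = 6(Δ_1 - Δ_0) = 36
Clamped end conditions give two more equations: 2h_0·M_0 + h_0·M_1 = 6(Δ_0 - S'(0)) = 12 and h_1·M_1 + 2h_1·M_2 = 6(S'(4) - Δ_1) = -3.
Hence M_0 = 3/8, M_1 = 21/4, M_2 = -27/8.
On [2, 4], S(x) = -4 + 5/8·(x - 2) + 21/8·(x - 2)² - 23/32·(x - 2)³.
With (x - 2) = 3/2: S(7/2) = 107/256.

0.4180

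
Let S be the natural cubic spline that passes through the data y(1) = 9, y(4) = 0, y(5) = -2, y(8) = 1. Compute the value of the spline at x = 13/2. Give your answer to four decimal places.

With m_i denoting the second derivative at x_i, h_i = 3, 1, 3, and Δ_i = (y_(i+1) − y_i)/h_i = -3, -2, 1:
  3·m_0 + 8·m_1 + 1·m_2 = 6(Δ_1 - Δ_0) = 6
  1·m_1 + 8·m_2 + 3·m_3 = 6(Δ_2 - Δ_1) = 18
Natural end conditions: m_0 = m_3 = 0.
Solving the tridiagonal system: m_0 = 0, m_1 = 10/21, m_2 = 46/21, m_3 = 0.
On [5, 8], S(x) = -2 - 25/21·(x - 5) + 23/21·(x - 5)² - 23/189·(x - 5)³.
With (x - 5) = 3/2: S(13/2) = -97/56.

-1.7321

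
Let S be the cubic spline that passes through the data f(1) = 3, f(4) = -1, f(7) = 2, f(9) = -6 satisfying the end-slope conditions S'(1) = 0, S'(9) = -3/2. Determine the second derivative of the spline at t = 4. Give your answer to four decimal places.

3.2105

Put m_i = S'' at the i-th knot. Here h = (3, 3, 2) and Δ = (-4/3, 1, -4), so the interior equations h_(i-1)·m_(i-1) + 2(h_(i-1)+h_i)·m_i + h_i·m_(i+1) = 6(Δ_i − Δ_(i-1)) read
  3·m_0 + 12·m_1 + 3·m_2 = 6(Δ_1 - Δ_0) = 14
  3·m_1 + 10·m_2 + 2·m_3 = 6(Δ_2 - Δ_1) = -30
Clamped end conditions give two more equations: 2h_0·m_0 + h_0·m_1 = 6(Δ_0 - S'(1)) = -8 and h_2·m_2 + 2h_2·m_3 = 6(S'(9) - Δ_2) = 15.
Hence m_0 = -335/114, m_1 = 61/19, m_2 = -199/38, m_3 = 121/19.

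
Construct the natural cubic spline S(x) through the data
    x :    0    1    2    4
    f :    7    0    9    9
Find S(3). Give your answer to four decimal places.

12.3913

With M_i denoting the second derivative at x_i, h_i = 1, 1, 2, and Δ_i = (y_(i+1) − y_i)/h_i = -7, 9, 0:
  1·M_0 + 4·M_1 + 1·M_2 = 6(Δ_1 - Δ_0) = 96
  1·M_1 + 6·M_2 + 2·M_3 = 6(Δ_2 - Δ_1) = -54
Natural end conditions: M_0 = M_3 = 0.
Hence M_0 = 0, M_1 = 630/23, M_2 = -312/23, M_3 = 0.
On [2, 4], S(x) = 9 + 208/23·(x - 2) - 156/23·(x - 2)² + 26/23·(x - 2)³.
With (x - 2) = 1: S(3) = 285/23.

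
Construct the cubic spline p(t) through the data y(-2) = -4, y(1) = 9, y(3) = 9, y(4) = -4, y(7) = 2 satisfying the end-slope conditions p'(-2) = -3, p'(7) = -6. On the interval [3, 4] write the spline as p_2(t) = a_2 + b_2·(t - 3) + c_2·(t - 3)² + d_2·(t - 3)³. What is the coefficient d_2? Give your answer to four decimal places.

5.9369

Let M_i = p''(x_i). Step sizes h_i = 3, 2, 1, 3; slopes of the chords Δ_i = (y_(i+1) - y_i)/h_i = 13/3, 0, -13, 2.
  3·M_0 + 10·M_1 + 2·M_2 = 6(Δ_1 - Δ_0) = -26
  2·M_1 + 6·M_2 + 1·M_3 = 6(Δ_2 - Δ_1) = -78
  1·M_2 + 8·M_3 + 3·M_4 = 6(Δ_3 - Δ_2) = 90
Clamped end conditions give two more equations: 2h_0·M_0 + h_0·M_1 = 6(Δ_0 - p'(-2)) = 44 and h_3·M_3 + 2h_3·M_4 = 6(p'(7) - Δ_3) = -48.
Solving the tridiagonal system: M_0 = 823/99, M_1 = -194/99, M_2 = -3103/198, M_3 = 1975/99, M_4 = -3559/198.
On [3, 4], with p_2(t) = a_2 + b_2·(t - 3) + c_2·(t - 3)² + d_2·(t - 3)³: c_2 = M_2/2 = -3103/396, d_2 = (M_3 - M_2)/(6h_2) = 2351/396, b_2 = Δ_2 - h_2(2M_2 + M_3)/6 = -1099/99.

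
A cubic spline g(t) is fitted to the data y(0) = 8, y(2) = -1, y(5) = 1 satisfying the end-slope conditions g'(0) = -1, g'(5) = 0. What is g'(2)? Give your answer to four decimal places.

-3.3500

Put M_i = g'' at the i-th knot. Here h = (2, 3) and Δ = (-9/2, 2/3), so the interior equations h_(i-1)·M_(i-1) + 2(h_(i-1)+h_i)·M_i + h_i·M_(i+1) = 6(Δ_i − Δ_(i-1)) read
  2·M_0 + 10·M_1 + 3·M_2 = 6(Δ_1 - Δ_0) = 31
Clamped end conditions give two more equations: 2h_0·M_0 + h_0·M_1 = 6(Δ_0 - g'(0)) = -21 and h_1·M_1 + 2h_1·M_2 = 6(g'(5) - Δ_1) = -4.
Forward elimination and back-substitution give M_0 = -163/20, M_1 = 29/5, M_2 = -107/30.
On [2, 5], g'(t) = b_1 + 2c_1·(t - 2) + 3d_1·(t - 2)² with b_1 = Δ_1 - h_1(2M_1 + M_2)/6 = -67/20, c_1 = M_1/2 = 29/10, d_1 = (M_2 - M_1)/(6h_1) = -281/540. So g'(2) = -67/20.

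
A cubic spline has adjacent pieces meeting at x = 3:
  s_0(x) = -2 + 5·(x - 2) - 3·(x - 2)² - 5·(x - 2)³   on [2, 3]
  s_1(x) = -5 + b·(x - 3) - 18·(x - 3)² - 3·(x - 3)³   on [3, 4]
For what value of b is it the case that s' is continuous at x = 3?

s_0'(x) = 5 - 6·(x - 2) - 15·(x - 2)², so s_0'(3) = -16. On the right, s_1'(3) = b, so b = -16.

-16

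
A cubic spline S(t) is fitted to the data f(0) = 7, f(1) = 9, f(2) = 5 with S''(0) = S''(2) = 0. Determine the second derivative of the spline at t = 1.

-9

With M_i denoting the second derivative at x_i, h_i = 1, 1, and Δ_i = (y_(i+1) − y_i)/h_i = 2, -4:
  1·M_0 + 4·M_1 + 1·M_2 = 6(Δ_1 - Δ_0) = -36
Natural end conditions: M_0 = M_2 = 0.
Solving: M_0 = 0, M_1 = -9, M_2 = 0.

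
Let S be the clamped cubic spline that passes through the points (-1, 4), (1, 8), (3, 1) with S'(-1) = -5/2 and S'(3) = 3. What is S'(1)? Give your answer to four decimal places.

Let M_i = S''(x_i). Step sizes h_i = 2, 2; slopes of the chords Δ_i = (y_(i+1) - y_i)/h_i = 2, -7/2.
  2·M_0 + 8·M_1 + 2·M_2 = 6(Δ_1 - Δ_0) = -33
Clamped end conditions give two more equations: 2h_0·M_0 + h_0·M_1 = 6(Δ_0 - S'(-1)) = 27 and h_1·M_1 + 2h_1·M_2 = 6(S'(3) - Δ_1) = 39.
Solving: M_0 = 49/4, M_1 = -11, M_2 = 61/4.
On [1, 3], S'(x) = b_1 + 2c_1·(x - 1) + 3d_1·(x - 1)² with b_1 = Δ_1 - h_1(2M_1 + M_2)/6 = -5/4, c_1 = M_1/2 = -11/2, d_1 = (M_2 - M_1)/(6h_1) = 35/16. So S'(1) = -5/4.

-1.2500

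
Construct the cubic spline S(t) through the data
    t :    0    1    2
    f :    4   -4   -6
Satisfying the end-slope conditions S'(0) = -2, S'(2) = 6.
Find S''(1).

10

Write σ_i for S''(x_i). With h_i = 1, 1 and divided differences Δ_i = -8, -2, the continuity of S' gives the tridiagonal system
  1·σ_0 + 4·σ_1 + 1·σ_2 = 6(Δ_1 - Δ_0) = 36
Clamped end conditions give two more equations: 2h_0·σ_0 + h_0·σ_1 = 6(Δ_0 - S'(0)) = -36 and h_1·σ_1 + 2h_1·σ_2 = 6(S'(2) - Δ_1) = 48.
Forward elimination and back-substitution give σ_0 = -23, σ_1 = 10, σ_2 = 19.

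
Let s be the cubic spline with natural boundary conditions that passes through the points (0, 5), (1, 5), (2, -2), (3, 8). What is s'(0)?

3

With M_i denoting the second derivative at x_i, h_i = 1, 1, 1, and Δ_i = (y_(i+1) − y_i)/h_i = 0, -7, 10:
  1·M_0 + 4·M_1 + 1·M_2 = 6(Δ_1 - Δ_0) = -42
  1·M_1 + 4·M_2 + 1·M_3 = 6(Δ_2 - Δ_1) = 102
Natural end conditions: M_0 = M_3 = 0.
Solving: M_0 = 0, M_1 = -18, M_2 = 30, M_3 = 0.
On [0, 1], s'(t) = b_0 + 2c_0·t + 3d_0·t² with b_0 = Δ_0 - h_0(2M_0 + M_1)/6 = 3, c_0 = M_0/2 = 0, d_0 = (M_1 - M_0)/(6h_0) = -3. So s'(0) = 3.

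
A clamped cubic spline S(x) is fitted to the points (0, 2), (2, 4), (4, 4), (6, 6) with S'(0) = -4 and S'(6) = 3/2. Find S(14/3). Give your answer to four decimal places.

4.2765

Write σ_i for S''(x_i). With h_i = 2, 2, 2 and divided differences Δ_i = 1, 0, 1, the continuity of S' gives the tridiagonal system
  2·σ_0 + 8·σ_1 + 2·σ_2 = 6(Δ_1 - Δ_0) = -6
  2·σ_1 + 8·σ_2 + 2·σ_3 = 6(Δ_2 - Δ_1) = 6
Clamped end conditions give two more equations: 2h_0·σ_0 + h_0·σ_1 = 6(Δ_0 - S'(0)) = 30 and h_2·σ_2 + 2h_2·σ_3 = 6(S'(6) - Δ_2) = 3.
Solving the tridiagonal system: σ_0 = 277/30, σ_1 = -52/15, σ_2 = 49/30, σ_3 = -1/15.
On [4, 6], S(x) = 4 - 1/15·(x - 4) + 49/60·(x - 4)² - 17/120·(x - 4)³.
With (x - 4) = 2/3: S(14/3) = 1732/405.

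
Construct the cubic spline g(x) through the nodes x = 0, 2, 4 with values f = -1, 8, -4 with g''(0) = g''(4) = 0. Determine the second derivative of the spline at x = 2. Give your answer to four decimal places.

With σ_i denoting the second derivative at x_i, h_i = 2, 2, and Δ_i = (y_(i+1) − y_i)/h_i = 9/2, -6:
  2·σ_0 + 8·σ_1 + 2·σ_2 = 6(Δ_1 - Δ_0) = -63
Natural end conditions: σ_0 = σ_2 = 0.
Hence σ_0 = 0, σ_1 = -63/8, σ_2 = 0.

-7.8750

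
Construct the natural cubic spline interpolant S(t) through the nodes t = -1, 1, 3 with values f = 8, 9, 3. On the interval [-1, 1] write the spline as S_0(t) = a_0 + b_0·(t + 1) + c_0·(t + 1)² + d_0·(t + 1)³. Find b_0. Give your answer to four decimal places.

Put σ_i = S'' at the i-th knot. Here h = (2, 2) and Δ = (1/2, -3), so the interior equations h_(i-1)·σ_(i-1) + 2(h_(i-1)+h_i)·σ_i + h_i·σ_(i+1) = 6(Δ_i − Δ_(i-1)) read
  2·σ_0 + 8·σ_1 + 2·σ_2 = 6(Δ_1 - Δ_0) = -21
Natural end conditions: σ_0 = σ_2 = 0.
Solving: σ_0 = 0, σ_1 = -21/8, σ_2 = 0.
On [-1, 1], with S_0(t) = a_0 + b_0·(t + 1) + c_0·(t + 1)² + d_0·(t + 1)³: c_0 = σ_0/2 = 0, d_0 = (σ_1 - σ_0)/(6h_0) = -7/32, b_0 = Δ_0 - h_0(2σ_0 + σ_1)/6 = 11/8.

1.3750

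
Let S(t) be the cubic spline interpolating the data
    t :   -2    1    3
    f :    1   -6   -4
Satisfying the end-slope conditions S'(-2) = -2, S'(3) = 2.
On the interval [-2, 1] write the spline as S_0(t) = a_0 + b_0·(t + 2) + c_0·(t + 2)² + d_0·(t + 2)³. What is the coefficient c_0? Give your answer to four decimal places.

-0.7667

Put σ_i = S'' at the i-th knot. Here h = (3, 2) and Δ = (-7/3, 1), so the interior equations h_(i-1)·σ_(i-1) + 2(h_(i-1)+h_i)·σ_i + h_i·σ_(i+1) = 6(Δ_i − Δ_(i-1)) read
  3·σ_0 + 10·σ_1 + 2·σ_2 = 6(Δ_1 - Δ_0) = 20
Clamped end conditions give two more equations: 2h_0·σ_0 + h_0·σ_1 = 6(Δ_0 - S'(-2)) = -2 and h_1·σ_1 + 2h_1·σ_2 = 6(S'(3) - Δ_1) = 6.
Hence σ_0 = -23/15, σ_1 = 12/5, σ_2 = 3/10.
On [-2, 1], with S_0(t) = a_0 + b_0·(t + 2) + c_0·(t + 2)² + d_0·(t + 2)³: c_0 = σ_0/2 = -23/30, d_0 = (σ_1 - σ_0)/(6h_0) = 59/270, b_0 = Δ_0 - h_0(2σ_0 + σ_1)/6 = -2.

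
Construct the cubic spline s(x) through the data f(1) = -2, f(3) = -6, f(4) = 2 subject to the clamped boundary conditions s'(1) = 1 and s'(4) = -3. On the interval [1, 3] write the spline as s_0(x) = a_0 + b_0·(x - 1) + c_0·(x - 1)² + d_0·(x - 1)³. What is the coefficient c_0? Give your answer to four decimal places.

-7.9167

Put M_i = s'' at the i-th knot. Here h = (2, 1) and Δ = (-2, 8), so the interior equations h_(i-1)·M_(i-1) + 2(h_(i-1)+h_i)·M_i + h_i·M_(i+1) = 6(Δ_i − Δ_(i-1)) read
  2·M_0 + 6·M_1 + 1·M_2 = 6(Δ_1 - Δ_0) = 60
Clamped end conditions give two more equations: 2h_0·M_0 + h_0·M_1 = 6(Δ_0 - s'(1)) = -18 and h_1·M_1 + 2h_1·M_2 = 6(s'(4) - Δ_1) = -66.
Solving the tridiagonal system: M_0 = -95/6, M_1 = 68/3, M_2 = -133/3.
On [1, 3], with s_0(x) = a_0 + b_0·(x - 1) + c_0·(x - 1)² + d_0·(x - 1)³: c_0 = M_0/2 = -95/12, d_0 = (M_1 - M_0)/(6h_0) = 77/24, b_0 = Δ_0 - h_0(2M_0 + M_1)/6 = 1.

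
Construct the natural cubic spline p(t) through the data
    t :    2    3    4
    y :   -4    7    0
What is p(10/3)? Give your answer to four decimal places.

6.3333

Put m_i = p'' at the i-th knot. Here h = (1, 1) and Δ = (11, -7), so the interior equations h_(i-1)·m_(i-1) + 2(h_(i-1)+h_i)·m_i + h_i·m_(i+1) = 6(Δ_i − Δ_(i-1)) read
  1·m_0 + 4·m_1 + 1·m_2 = 6(Δ_1 - Δ_0) = -108
Natural end conditions: m_0 = m_2 = 0.
Solving: m_0 = 0, m_1 = -27, m_2 = 0.
On [3, 4], p(t) = 7 + 2·(t - 3) - 27/2·(t - 3)² + 9/2·(t - 3)³.
With (t - 3) = 1/3: p(10/3) = 19/3.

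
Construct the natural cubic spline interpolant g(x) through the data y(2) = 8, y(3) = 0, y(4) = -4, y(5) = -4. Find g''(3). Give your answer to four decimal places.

4.8000

With M_i denoting the second derivative at x_i, h_i = 1, 1, 1, and Δ_i = (y_(i+1) − y_i)/h_i = -8, -4, 0:
  1·M_0 + 4·M_1 + 1·M_2 = 6(Δ_1 - Δ_0) = 24
  1·M_1 + 4·M_2 + 1·M_3 = 6(Δ_2 - Δ_1) = 24
Natural end conditions: M_0 = M_3 = 0.
Solving: M_0 = 0, M_1 = 24/5, M_2 = 24/5, M_3 = 0.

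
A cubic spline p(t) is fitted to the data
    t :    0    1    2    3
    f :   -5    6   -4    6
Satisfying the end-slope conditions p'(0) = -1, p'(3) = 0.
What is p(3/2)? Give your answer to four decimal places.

1.1667

Write m_i for p''(x_i). With h_i = 1, 1, 1 and divided differences Δ_i = 11, -10, 10, the continuity of p' gives the tridiagonal system
  1·m_0 + 4·m_1 + 1·m_2 = 6(Δ_1 - Δ_0) = -126
  1·m_1 + 4·m_2 + 1·m_3 = 6(Δ_2 - Δ_1) = 120
Clamped end conditions give two more equations: 2h_0·m_0 + h_0·m_1 = 6(Δ_0 - p'(0)) = 72 and h_2·m_2 + 2h_2·m_3 = 6(p'(3) - Δ_2) = -60.
Hence m_0 = 1018/15, m_1 = -956/15, m_2 = 916/15, m_3 = -908/15.
On [1, 2], p(t) = 6 + 16/15·(t - 1) - 478/15·(t - 1)² + 104/5·(t - 1)³.
With (t - 1) = 1/2: p(3/2) = 7/6.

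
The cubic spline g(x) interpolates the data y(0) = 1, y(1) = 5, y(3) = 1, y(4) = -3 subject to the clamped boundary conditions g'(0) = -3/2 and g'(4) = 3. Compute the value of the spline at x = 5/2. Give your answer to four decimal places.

3.9634

Write m_i for g''(x_i). With h_i = 1, 2, 1 and divided differences Δ_i = 4, -2, -4, the continuity of g' gives the tridiagonal system
  1·m_0 + 6·m_1 + 2·m_2 = 6(Δ_1 - Δ_0) = -36
  2·m_1 + 6·m_2 + 1·m_3 = 6(Δ_2 - Δ_1) = -12
Clamped end conditions give two more equations: 2h_0·m_0 + h_0·m_1 = 6(Δ_0 - g'(0)) = 33 and h_2·m_2 + 2h_2·m_3 = 6(g'(4) - Δ_2) = 42.
Hence m_0 = 726/35, m_1 = -297/35, m_2 = -102/35, m_3 = 786/35.
On [1, 3], g(x) = 5 + 162/35·(x - 1) - 297/70·(x - 1)² + 13/28·(x - 1)³.
With (x - 1) = 3/2: g(5/2) = 4439/1120.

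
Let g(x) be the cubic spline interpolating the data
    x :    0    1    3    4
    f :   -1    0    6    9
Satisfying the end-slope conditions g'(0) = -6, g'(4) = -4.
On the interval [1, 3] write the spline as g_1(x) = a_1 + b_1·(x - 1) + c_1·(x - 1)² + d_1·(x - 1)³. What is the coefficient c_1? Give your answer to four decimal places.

Put M_i = g'' at the i-th knot. Here h = (1, 2, 1) and Δ = (1, 3, 3), so the interior equations h_(i-1)·M_(i-1) + 2(h_(i-1)+h_i)·M_i + h_i·M_(i+1) = 6(Δ_i − Δ_(i-1)) read
  1·M_0 + 6·M_1 + 2·M_2 = 6(Δ_1 - Δ_0) = 12
  2·M_1 + 6·M_2 + 1·M_3 = 6(Δ_2 - Δ_1) = 0
Clamped end conditions give two more equations: 2h_0·M_0 + h_0·M_1 = 6(Δ_0 - g'(0)) = 42 and h_2·M_2 + 2h_2·M_3 = 6(g'(4) - Δ_2) = -42.
Solving: M_0 = 796/35, M_1 = -122/35, M_2 = 178/35, M_3 = -824/35.
On [1, 3], with g_1(x) = a_1 + b_1·(x - 1) + c_1·(x - 1)² + d_1·(x - 1)³: c_1 = M_1/2 = -61/35, d_1 = (M_2 - M_1)/(6h_1) = 5/7, b_1 = Δ_1 - h_1(2M_1 + M_2)/6 = 127/35.

-1.7429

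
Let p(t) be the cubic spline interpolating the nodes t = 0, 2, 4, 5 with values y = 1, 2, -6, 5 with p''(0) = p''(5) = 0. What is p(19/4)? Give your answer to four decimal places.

1.5629

Let M_i = p''(x_i). Step sizes h_i = 2, 2, 1; slopes of the chords Δ_i = (y_(i+1) - y_i)/h_i = 1/2, -4, 11.
  2·M_0 + 8·M_1 + 2·M_2 = 6(Δ_1 - Δ_0) = -27
  2·M_1 + 6·M_2 + 1·M_3 = 6(Δ_2 - Δ_1) = 90
Natural end conditions: M_0 = M_3 = 0.
Forward elimination and back-substitution give M_0 = 0, M_1 = -171/22, M_2 = 387/22, M_3 = 0.
On [4, 5], p(t) = -6 + 113/22·(t - 4) + 387/44·(t - 4)² - 129/44·(t - 4)³.
With (t - 4) = 3/4: p(19/4) = 4401/2816.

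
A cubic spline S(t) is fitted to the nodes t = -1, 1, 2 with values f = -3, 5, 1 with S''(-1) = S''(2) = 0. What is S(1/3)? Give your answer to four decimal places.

4.3086

Write M_i for S''(x_i). With h_i = 2, 1 and divided differences Δ_i = 4, -4, the continuity of S' gives the tridiagonal system
  2·M_0 + 6·M_1 + 1·M_2 = 6(Δ_1 - Δ_0) = -48
Natural end conditions: M_0 = M_2 = 0.
Solving the tridiagonal system: M_0 = 0, M_1 = -8, M_2 = 0.
On [-1, 1], S(t) = -3 + 20/3·(t + 1) + 0·(t + 1)² - 2/3·(t + 1)³.
With (t + 1) = 4/3: S(1/3) = 349/81.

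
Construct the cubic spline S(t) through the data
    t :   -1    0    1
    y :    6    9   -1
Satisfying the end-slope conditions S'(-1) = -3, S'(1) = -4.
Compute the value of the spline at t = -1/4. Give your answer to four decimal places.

8.8828

Let M_i = S''(x_i). Step sizes h_i = 1, 1; slopes of the chords Δ_i = (y_(i+1) - y_i)/h_i = 3, -10.
  1·M_0 + 4·M_1 + 1·M_2 = 6(Δ_1 - Δ_0) = -78
Clamped end conditions give two more equations: 2h_0·M_0 + h_0·M_1 = 6(Δ_0 - S'(-1)) = 36 and h_1·M_1 + 2h_1·M_2 = 6(S'(1) - Δ_1) = 36.
Hence M_0 = 37, M_1 = -38, M_2 = 37.
On [-1, 0], S(t) = 6 - 3·(t + 1) + 37/2·(t + 1)² - 25/2·(t + 1)³.
With (t + 1) = 3/4: S(-1/4) = 1137/128.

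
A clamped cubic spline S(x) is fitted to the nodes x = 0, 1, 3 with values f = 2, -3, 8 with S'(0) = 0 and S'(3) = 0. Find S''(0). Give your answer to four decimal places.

Write M_i for S''(x_i). With h_i = 1, 2 and divided differences Δ_i = -5, 11/2, the continuity of S' gives the tridiagonal system
  1·M_0 + 6·M_1 + 2·M_2 = 6(Δ_1 - Δ_0) = 63
Clamped end conditions give two more equations: 2h_0·M_0 + h_0·M_1 = 6(Δ_0 - S'(0)) = -30 and h_1·M_1 + 2h_1·M_2 = 6(S'(3) - Δ_1) = -33.
Forward elimination and back-substitution give M_0 = -51/2, M_1 = 21, M_2 = -75/4.

-25.5000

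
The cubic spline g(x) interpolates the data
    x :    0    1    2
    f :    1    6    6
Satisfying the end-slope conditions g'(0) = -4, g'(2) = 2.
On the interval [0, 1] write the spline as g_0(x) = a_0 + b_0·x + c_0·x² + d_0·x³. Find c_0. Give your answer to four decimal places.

Put σ_i = g'' at the i-th knot. Here h = (1, 1) and Δ = (5, 0), so the interior equations h_(i-1)·σ_(i-1) + 2(h_(i-1)+h_i)·σ_i + h_i·σ_(i+1) = 6(Δ_i − Δ_(i-1)) read
  1·σ_0 + 4·σ_1 + 1·σ_2 = 6(Δ_1 - Δ_0) = -30
Clamped end conditions give two more equations: 2h_0·σ_0 + h_0·σ_1 = 6(Δ_0 - g'(0)) = 54 and h_1·σ_1 + 2h_1·σ_2 = 6(g'(2) - Δ_1) = 12.
Solving the tridiagonal system: σ_0 = 75/2, σ_1 = -21, σ_2 = 33/2.
On [0, 1], with g_0(x) = a_0 + b_0·x + c_0·x² + d_0·x³: c_0 = σ_0/2 = 75/4, d_0 = (σ_1 - σ_0)/(6h_0) = -39/4, b_0 = Δ_0 - h_0(2σ_0 + σ_1)/6 = -4.

18.7500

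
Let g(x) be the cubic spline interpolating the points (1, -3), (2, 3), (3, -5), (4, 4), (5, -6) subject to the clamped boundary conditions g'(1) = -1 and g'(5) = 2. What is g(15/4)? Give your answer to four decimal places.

Put σ_i = g'' at the i-th knot. Here h = (1, 1, 1, 1) and Δ = (6, -8, 9, -10), so the interior equations h_(i-1)·σ_(i-1) + 2(h_(i-1)+h_i)·σ_i + h_i·σ_(i+1) = 6(Δ_i − Δ_(i-1)) read
  1·σ_0 + 4·σ_1 + 1·σ_2 = 6(Δ_1 - Δ_0) = -84
  1·σ_1 + 4·σ_2 + 1·σ_3 = 6(Δ_2 - Δ_1) = 102
  1·σ_2 + 4·σ_3 + 1·σ_4 = 6(Δ_3 - Δ_2) = -114
Clamped end conditions give two more equations: 2h_0·σ_0 + h_0·σ_1 = 6(Δ_0 - g'(1)) = 42 and h_3·σ_3 + 2h_3·σ_4 = 6(g'(5) - Δ_3) = 72.
Forward elimination and back-substitution give σ_0 = 303/7, σ_1 = -312/7, σ_2 = 51, σ_3 = -402/7, σ_4 = 453/7.
On [3, 4], g(x) = -5 + 11/7·(x - 3) + 51/2·(x - 3)² - 253/14·(x - 3)³.
With (x - 3) = 3/4: g(15/4) = 371/128.

2.8984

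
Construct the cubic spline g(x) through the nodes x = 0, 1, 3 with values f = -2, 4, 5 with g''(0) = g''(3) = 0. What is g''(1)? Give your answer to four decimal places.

-5.5000

Write σ_i for g''(x_i). With h_i = 1, 2 and divided differences Δ_i = 6, 1/2, the continuity of g' gives the tridiagonal system
  1·σ_0 + 6·σ_1 + 2·σ_2 = 6(Δ_1 - Δ_0) = -33
Natural end conditions: σ_0 = σ_2 = 0.
Forward elimination and back-substitution give σ_0 = 0, σ_1 = -11/2, σ_2 = 0.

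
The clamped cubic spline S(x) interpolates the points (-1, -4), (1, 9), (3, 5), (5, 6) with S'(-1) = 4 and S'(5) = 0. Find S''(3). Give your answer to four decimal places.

5.1667

With m_i denoting the second derivative at x_i, h_i = 2, 2, 2, and Δ_i = (y_(i+1) − y_i)/h_i = 13/2, -2, 1/2:
  2·m_0 + 8·m_1 + 2·m_2 = 6(Δ_1 - Δ_0) = -51
  2·m_1 + 8·m_2 + 2·m_3 = 6(Δ_2 - Δ_1) = 15
Clamped end conditions give two more equations: 2h_0·m_0 + h_0·m_1 = 6(Δ_0 - S'(-1)) = 15 and h_2·m_2 + 2h_2·m_3 = 6(S'(5) - Δ_2) = -3.
Hence m_0 = 26/3, m_1 = -59/6, m_2 = 31/6, m_3 = -10/3.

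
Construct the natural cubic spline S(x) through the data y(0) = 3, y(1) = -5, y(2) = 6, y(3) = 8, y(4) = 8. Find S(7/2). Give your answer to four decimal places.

7.8326

Put M_i = S'' at the i-th knot. Here h = (1, 1, 1, 1) and Δ = (-8, 11, 2, 0), so the interior equations h_(i-1)·M_(i-1) + 2(h_(i-1)+h_i)·M_i + h_i·M_(i+1) = 6(Δ_i − Δ_(i-1)) read
  1·M_0 + 4·M_1 + 1·M_2 = 6(Δ_1 - Δ_0) = 114
  1·M_1 + 4·M_2 + 1·M_3 = 6(Δ_2 - Δ_1) = -54
  1·M_2 + 4·M_3 + 1·M_4 = 6(Δ_3 - Δ_2) = -12
Natural end conditions: M_0 = M_4 = 0.
Hence M_0 = 0, M_1 = 957/28, M_2 = -159/7, M_3 = 75/28, M_4 = 0.
On [3, 4], S(x) = 8 - 25/28·(x - 3) + 75/56·(x - 3)² - 25/56·(x - 3)³.
With (x - 3) = 1/2: S(7/2) = 3509/448.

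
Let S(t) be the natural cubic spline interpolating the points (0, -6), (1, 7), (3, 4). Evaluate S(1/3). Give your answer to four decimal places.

Write M_i for S''(x_i). With h_i = 1, 2 and divided differences Δ_i = 13, -3/2, the continuity of S' gives the tridiagonal system
  1·M_0 + 6·M_1 + 2·M_2 = 6(Δ_1 - Δ_0) = -87
Natural end conditions: M_0 = M_2 = 0.
Forward elimination and back-substitution give M_0 = 0, M_1 = -29/2, M_2 = 0.
On [0, 1], S(t) = -6 + 185/12·t + 0·t² - 29/12·t³.
With t = 1/3: S(1/3) = -77/81.

-0.9506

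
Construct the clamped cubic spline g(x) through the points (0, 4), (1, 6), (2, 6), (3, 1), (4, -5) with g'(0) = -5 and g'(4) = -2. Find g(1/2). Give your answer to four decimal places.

Write M_i for g''(x_i). With h_i = 1, 1, 1, 1 and divided differences Δ_i = 2, 0, -5, -6, the continuity of g' gives the tridiagonal system
  1·M_0 + 4·M_1 + 1·M_2 = 6(Δ_1 - Δ_0) = -12
  1·M_1 + 4·M_2 + 1·M_3 = 6(Δ_2 - Δ_1) = -30
  1·M_2 + 4·M_3 + 1·M_4 = 6(Δ_3 - Δ_2) = -6
Clamped end conditions give two more equations: 2h_0·M_0 + h_0·M_1 = 6(Δ_0 - g'(0)) = 42 and h_3·M_3 + 2h_3·M_4 = 6(g'(4) - Δ_3) = 24.
Solving the tridiagonal system: M_0 = 351/14, M_1 = -57/7, M_2 = -9/2, M_3 = -27/7, M_4 = 195/14.
On [0, 1], g(x) = 4 - 5·x + 351/28·x² - 155/28·x³.
With x = 1/2: g(1/2) = 883/224.

3.9420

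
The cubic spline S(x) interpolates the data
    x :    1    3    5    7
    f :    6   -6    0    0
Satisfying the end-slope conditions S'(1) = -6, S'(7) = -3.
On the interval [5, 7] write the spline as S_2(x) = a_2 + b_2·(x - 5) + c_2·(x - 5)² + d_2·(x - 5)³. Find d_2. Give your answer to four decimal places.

Put m_i = S'' at the i-th knot. Here h = (2, 2, 2) and Δ = (-6, 3, 0), so the interior equations h_(i-1)·m_(i-1) + 2(h_(i-1)+h_i)·m_i + h_i·m_(i+1) = 6(Δ_i − Δ_(i-1)) read
  2·m_0 + 8·m_1 + 2·m_2 = 6(Δ_1 - Δ_0) = 54
  2·m_1 + 8·m_2 + 2·m_3 = 6(Δ_2 - Δ_1) = -18
Clamped end conditions give two more equations: 2h_0·m_0 + h_0·m_1 = 6(Δ_0 - S'(1)) = 0 and h_2·m_2 + 2h_2·m_3 = 6(S'(7) - Δ_2) = -18.
Hence m_0 = -22/5, m_1 = 44/5, m_2 = -19/5, m_3 = -13/5.
On [5, 7], with S_2(x) = a_2 + b_2·(x - 5) + c_2·(x - 5)² + d_2·(x - 5)³: c_2 = m_2/2 = -19/10, d_2 = (m_3 - m_2)/(6h_2) = 1/10, b_2 = Δ_2 - h_2(2m_2 + m_3)/6 = 17/5.

0.1000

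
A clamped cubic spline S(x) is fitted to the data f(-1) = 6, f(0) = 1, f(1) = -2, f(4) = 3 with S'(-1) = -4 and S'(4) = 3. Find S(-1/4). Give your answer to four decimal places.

With M_i denoting the second derivative at x_i, h_i = 1, 1, 3, and Δ_i = (y_(i+1) − y_i)/h_i = -5, -3, 5/3:
  1·M_0 + 4·M_1 + 1·M_2 = 6(Δ_1 - Δ_0) = 12
  1·M_1 + 8·M_2 + 3·M_3 = 6(Δ_2 - Δ_1) = 28
Clamped end conditions give two more equations: 2h_0·M_0 + h_0·M_1 = 6(Δ_0 - S'(-1)) = -6 and h_2·M_2 + 2h_2·M_3 = 6(S'(4) - Δ_2) = 8.
Solving the tridiagonal system: M_0 = -136/29, M_1 = 98/29, M_2 = 92/29, M_3 = -22/87.
On [-1, 0], S(x) = 6 - 4·(x + 1) - 68/29·(x + 1)² + 39/29·(x + 1)³.
With (x + 1) = 3/4: S(-1/4) = 4173/1856.

2.2484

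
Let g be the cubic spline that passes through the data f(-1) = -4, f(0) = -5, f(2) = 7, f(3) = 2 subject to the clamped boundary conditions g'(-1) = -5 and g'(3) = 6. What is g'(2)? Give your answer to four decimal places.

Put M_i = g'' at the i-th knot. Here h = (1, 2, 1) and Δ = (-1, 6, -5), so the interior equations h_(i-1)·M_(i-1) + 2(h_(i-1)+h_i)·M_i + h_i·M_(i+1) = 6(Δ_i − Δ_(i-1)) read
  1·M_0 + 6·M_1 + 2·M_2 = 6(Δ_1 - Δ_0) = 42
  2·M_1 + 6·M_2 + 1·M_3 = 6(Δ_2 - Δ_1) = -66
Clamped end conditions give two more equations: 2h_0·M_0 + h_0·M_1 = 6(Δ_0 - g'(-1)) = 24 and h_2·M_2 + 2h_2·M_3 = 6(g'(3) - Δ_2) = 66.
Solving: M_0 = 178/35, M_1 = 484/35, M_2 = -806/35, M_3 = 1558/35.
On [2, 3], g'(t) = b_2 + 2c_2·(t - 2) + 3d_2·(t - 2)² with b_2 = Δ_2 - h_2(2M_2 + M_3)/6 = -166/35, c_2 = M_2/2 = -403/35, d_2 = (M_3 - M_2)/(6h_2) = 394/35. So g'(2) = -166/35.

-4.7429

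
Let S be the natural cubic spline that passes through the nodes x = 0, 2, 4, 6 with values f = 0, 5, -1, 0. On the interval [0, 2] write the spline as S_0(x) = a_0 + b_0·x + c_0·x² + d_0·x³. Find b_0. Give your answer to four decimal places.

Put M_i = S'' at the i-th knot. Here h = (2, 2, 2) and Δ = (5/2, -3, 1/2), so the interior equations h_(i-1)·M_(i-1) + 2(h_(i-1)+h_i)·M_i + h_i·M_(i+1) = 6(Δ_i − Δ_(i-1)) read
  2·M_0 + 8·M_1 + 2·M_2 = 6(Δ_1 - Δ_0) = -33
  2·M_1 + 8·M_2 + 2·M_3 = 6(Δ_2 - Δ_1) = 21
Natural end conditions: M_0 = M_3 = 0.
Solving: M_0 = 0, M_1 = -51/10, M_2 = 39/10, M_3 = 0.
On [0, 2], with S_0(x) = a_0 + b_0·x + c_0·x² + d_0·x³: c_0 = M_0/2 = 0, d_0 = (M_1 - M_0)/(6h_0) = -17/40, b_0 = Δ_0 - h_0(2M_0 + M_1)/6 = 21/5.

4.2000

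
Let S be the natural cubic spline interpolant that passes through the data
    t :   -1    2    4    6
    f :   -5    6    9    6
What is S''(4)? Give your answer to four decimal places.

Let m_i = S''(x_i). Step sizes h_i = 3, 2, 2; slopes of the chords Δ_i = (y_(i+1) - y_i)/h_i = 11/3, 3/2, -3/2.
  3·m_0 + 10·m_1 + 2·m_2 = 6(Δ_1 - Δ_0) = -13
  2·m_1 + 8·m_2 + 2·m_3 = 6(Δ_2 - Δ_1) = -18
Natural end conditions: m_0 = m_3 = 0.
Hence m_0 = 0, m_1 = -17/19, m_2 = -77/38, m_3 = 0.

-2.0263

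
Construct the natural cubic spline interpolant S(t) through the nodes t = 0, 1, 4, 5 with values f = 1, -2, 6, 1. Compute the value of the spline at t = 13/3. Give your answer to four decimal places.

Let σ_i = S''(x_i). Step sizes h_i = 1, 3, 1; slopes of the chords Δ_i = (y_(i+1) - y_i)/h_i = -3, 8/3, -5.
  1·σ_0 + 8·σ_1 + 3·σ_2 = 6(Δ_1 - Δ_0) = 34
  3·σ_1 + 8·σ_2 + 1·σ_3 = 6(Δ_2 - Δ_1) = -46
Natural end conditions: σ_0 = σ_3 = 0.
Forward elimination and back-substitution give σ_0 = 0, σ_1 = 82/11, σ_2 = -94/11, σ_3 = 0.
On [4, 5], S(t) = 6 - 71/33·(t - 4) - 47/11·(t - 4)² + 47/33·(t - 4)³.
With (t - 4) = 1/3: S(13/3) = 4331/891.

4.8608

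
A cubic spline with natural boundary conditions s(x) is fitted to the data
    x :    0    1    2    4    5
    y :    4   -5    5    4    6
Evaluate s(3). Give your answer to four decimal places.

Write M_i for s''(x_i). With h_i = 1, 1, 2, 1 and divided differences Δ_i = -9, 10, -1/2, 2, the continuity of s' gives the tridiagonal system
  1·M_0 + 4·M_1 + 1·M_2 = 6(Δ_1 - Δ_0) = 114
  1·M_1 + 6·M_2 + 2·M_3 = 6(Δ_2 - Δ_1) = -63
  2·M_2 + 6·M_3 + 1·M_4 = 6(Δ_3 - Δ_2) = 15
Natural end conditions: M_0 = M_4 = 0.
Forward elimination and back-substitution give M_0 = 0, M_1 = 2028/61, M_2 = -1158/61, M_3 = 1077/122, M_4 = 0.
On [2, 4], s(x) = 5 + 562/61·(x - 2) - 579/61·(x - 2)² + 1131/488·(x - 2)³.
With (x - 2) = 1: s(3) = 3435/488.

7.0389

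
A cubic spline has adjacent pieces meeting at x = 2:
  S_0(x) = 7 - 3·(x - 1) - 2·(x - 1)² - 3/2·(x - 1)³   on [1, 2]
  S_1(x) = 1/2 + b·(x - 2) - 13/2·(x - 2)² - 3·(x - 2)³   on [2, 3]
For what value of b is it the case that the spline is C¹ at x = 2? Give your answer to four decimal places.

S_0'(x) = -3 - 4·(x - 1) - 9/2·(x - 1)², so S_0'(2) = -23/2. On the right, S_1'(2) = b, so b = -23/2.

-11.5000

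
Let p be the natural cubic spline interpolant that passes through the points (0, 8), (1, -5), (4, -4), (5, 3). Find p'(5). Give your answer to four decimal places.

Write M_i for p''(x_i). With h_i = 1, 3, 1 and divided differences Δ_i = -13, 1/3, 7, the continuity of p' gives the tridiagonal system
  1·M_0 + 8·M_1 + 3·M_2 = 6(Δ_1 - Δ_0) = 80
  3·M_1 + 8·M_2 + 1·M_3 = 6(Δ_2 - Δ_1) = 40
Natural end conditions: M_0 = M_3 = 0.
Hence M_0 = 0, M_1 = 104/11, M_2 = 16/11, M_3 = 0.
On [4, 5], p'(x) = b_2 + 2c_2·(x - 4) + 3d_2·(x - 4)² with b_2 = Δ_2 - h_2(2M_2 + M_3)/6 = 215/33, c_2 = M_2/2 = 8/11, d_2 = (M_3 - M_2)/(6h_2) = -8/33. So p'(5) = 239/33.

7.2424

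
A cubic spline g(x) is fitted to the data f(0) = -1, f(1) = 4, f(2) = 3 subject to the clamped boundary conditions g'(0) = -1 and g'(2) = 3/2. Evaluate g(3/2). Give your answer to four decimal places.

Let σ_i = g''(x_i). Step sizes h_i = 1, 1; slopes of the chords Δ_i = (y_(i+1) - y_i)/h_i = 5, -1.
  1·σ_0 + 4·σ_1 + 1·σ_2 = 6(Δ_1 - Δ_0) = -36
Clamped end conditions give two more equations: 2h_0·σ_0 + h_0·σ_1 = 6(Δ_0 - g'(0)) = 36 and h_1·σ_1 + 2h_1·σ_2 = 6(g'(2) - Δ_1) = 15.
Hence σ_0 = 113/4, σ_1 = -41/2, σ_2 = 71/4.
On [1, 2], g(x) = 4 + 23/8·(x - 1) - 41/4·(x - 1)² + 51/8·(x - 1)³.
With (x - 1) = 1/2: g(3/2) = 235/64.

3.6719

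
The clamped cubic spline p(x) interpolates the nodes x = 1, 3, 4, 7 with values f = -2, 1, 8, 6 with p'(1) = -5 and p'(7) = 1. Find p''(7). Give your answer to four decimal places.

5.9286

Let M_i = p''(x_i). Step sizes h_i = 2, 1, 3; slopes of the chords Δ_i = (y_(i+1) - y_i)/h_i = 3/2, 7, -2/3.
  2·M_0 + 6·M_1 + 1·M_2 = 6(Δ_1 - Δ_0) = 33
  1·M_1 + 8·M_2 + 3·M_3 = 6(Δ_2 - Δ_1) = -46
Clamped end conditions give two more equations: 2h_0·M_0 + h_0·M_1 = 6(Δ_0 - p'(1)) = 39 and h_2·M_2 + 2h_2·M_3 = 6(p'(7) - Δ_2) = 10.
Solving the tridiagonal system: M_0 = 317/42, M_1 = 185/42, M_2 = -179/21, M_3 = 83/14.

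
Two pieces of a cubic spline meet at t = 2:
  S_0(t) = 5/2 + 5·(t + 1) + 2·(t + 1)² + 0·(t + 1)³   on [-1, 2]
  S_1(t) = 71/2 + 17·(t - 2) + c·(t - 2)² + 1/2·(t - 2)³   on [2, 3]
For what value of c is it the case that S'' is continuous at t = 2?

2

S_0''(t) = 4 + 0·(t + 1), so S_0''(2) = 4. On the right, S_1''(2) = 2c, so c = 2.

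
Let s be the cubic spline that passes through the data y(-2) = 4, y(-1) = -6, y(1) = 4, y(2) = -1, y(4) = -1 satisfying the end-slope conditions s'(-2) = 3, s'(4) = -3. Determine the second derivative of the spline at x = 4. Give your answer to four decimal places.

Write M_i for s''(x_i). With h_i = 1, 2, 1, 2 and divided differences Δ_i = -10, 5, -5, 0, the continuity of s' gives the tridiagonal system
  1·M_0 + 6·M_1 + 2·M_2 = 6(Δ_1 - Δ_0) = 90
  2·M_1 + 6·M_2 + 1·M_3 = 6(Δ_2 - Δ_1) = -60
  1·M_2 + 6·M_3 + 2·M_4 = 6(Δ_3 - Δ_2) = 30
Clamped end conditions give two more equations: 2h_0·M_0 + h_0·M_1 = 6(Δ_0 - s'(-2)) = -78 and h_3·M_3 + 2h_3·M_4 = 6(s'(4) - Δ_3) = -18.
Forward elimination and back-substitution give M_0 = -1700/31, M_1 = 982/31, M_2 = -701/31, M_3 = 382/31, M_4 = -661/62.

-10.6613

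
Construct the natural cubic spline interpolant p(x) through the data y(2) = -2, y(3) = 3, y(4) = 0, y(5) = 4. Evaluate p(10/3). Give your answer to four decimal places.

2.2519

Put m_i = p'' at the i-th knot. Here h = (1, 1, 1) and Δ = (5, -3, 4), so the interior equations h_(i-1)·m_(i-1) + 2(h_(i-1)+h_i)·m_i + h_i·m_(i+1) = 6(Δ_i − Δ_(i-1)) read
  1·m_0 + 4·m_1 + 1·m_2 = 6(Δ_1 - Δ_0) = -48
  1·m_1 + 4·m_2 + 1·m_3 = 6(Δ_2 - Δ_1) = 42
Natural end conditions: m_0 = m_3 = 0.
Solving: m_0 = 0, m_1 = -78/5, m_2 = 72/5, m_3 = 0.
On [3, 4], p(x) = 3 - 1/5·(x - 3) - 39/5·(x - 3)² + 5·(x - 3)³.
With (x - 3) = 1/3: p(10/3) = 304/135.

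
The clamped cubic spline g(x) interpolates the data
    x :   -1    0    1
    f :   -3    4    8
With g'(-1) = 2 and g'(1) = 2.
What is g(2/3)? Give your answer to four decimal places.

7.2037

With σ_i denoting the second derivative at x_i, h_i = 1, 1, and Δ_i = (y_(i+1) − y_i)/h_i = 7, 4:
  1·σ_0 + 4·σ_1 + 1·σ_2 = 6(Δ_1 - Δ_0) = -18
Clamped end conditions give two more equations: 2h_0·σ_0 + h_0·σ_1 = 6(Δ_0 - g'(-1)) = 30 and h_1·σ_1 + 2h_1·σ_2 = 6(g'(1) - Δ_1) = -12.
Hence σ_0 = 39/2, σ_1 = -9, σ_2 = -3/2.
On [0, 1], g(x) = 4 + 29/4·x - 9/2·x² + 5/4·x³.
With x = 2/3: g(2/3) = 389/54.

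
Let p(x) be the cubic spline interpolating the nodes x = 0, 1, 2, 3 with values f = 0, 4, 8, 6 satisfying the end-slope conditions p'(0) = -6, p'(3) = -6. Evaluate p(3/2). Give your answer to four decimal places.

6.7500

With M_i denoting the second derivative at x_i, h_i = 1, 1, 1, and Δ_i = (y_(i+1) − y_i)/h_i = 4, 4, -2:
  1·M_0 + 4·M_1 + 1·M_2 = 6(Δ_1 - Δ_0) = 0
  1·M_1 + 4·M_2 + 1·M_3 = 6(Δ_2 - Δ_1) = -36
Clamped end conditions give two more equations: 2h_0·M_0 + h_0·M_1 = 6(Δ_0 - p'(0)) = 60 and h_2·M_2 + 2h_2·M_3 = 6(p'(3) - Δ_2) = -24.
Solving: M_0 = 168/5, M_1 = -36/5, M_2 = -24/5, M_3 = -48/5.
On [1, 2], p(x) = 4 + 36/5·(x - 1) - 18/5·(x - 1)² + 2/5·(x - 1)³.
With (x - 1) = 1/2: p(3/2) = 27/4.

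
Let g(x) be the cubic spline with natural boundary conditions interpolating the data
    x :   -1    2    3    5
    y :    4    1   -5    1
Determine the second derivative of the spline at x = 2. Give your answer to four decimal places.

Put M_i = g'' at the i-th knot. Here h = (3, 1, 2) and Δ = (-1, -6, 3), so the interior equations h_(i-1)·M_(i-1) + 2(h_(i-1)+h_i)·M_i + h_i·M_(i+1) = 6(Δ_i − Δ_(i-1)) read
  3·M_0 + 8·M_1 + 1·M_2 = 6(Δ_1 - Δ_0) = -30
  1·M_1 + 6·M_2 + 2·M_3 = 6(Δ_2 - Δ_1) = 54
Natural end conditions: M_0 = M_3 = 0.
Solving: M_0 = 0, M_1 = -234/47, M_2 = 462/47, M_3 = 0.

-4.9787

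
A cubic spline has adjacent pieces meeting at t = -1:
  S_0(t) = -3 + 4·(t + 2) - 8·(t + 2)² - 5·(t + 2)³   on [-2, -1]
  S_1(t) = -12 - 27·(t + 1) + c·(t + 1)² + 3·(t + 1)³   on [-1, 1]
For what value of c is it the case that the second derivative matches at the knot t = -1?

-23

S_0''(t) = -16 - 30·(t + 2), so S_0''(-1) = -46. On the right, S_1''(-1) = 2c, so c = -23.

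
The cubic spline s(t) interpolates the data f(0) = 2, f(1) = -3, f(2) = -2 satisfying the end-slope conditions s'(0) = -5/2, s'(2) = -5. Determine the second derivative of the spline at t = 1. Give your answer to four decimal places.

20.5000

Put M_i = s'' at the i-th knot. Here h = (1, 1) and Δ = (-5, 1), so the interior equations h_(i-1)·M_(i-1) + 2(h_(i-1)+h_i)·M_i + h_i·M_(i+1) = 6(Δ_i − Δ_(i-1)) read
  1·M_0 + 4·M_1 + 1·M_2 = 6(Δ_1 - Δ_0) = 36
Clamped end conditions give two more equations: 2h_0·M_0 + h_0·M_1 = 6(Δ_0 - s'(0)) = -15 and h_1·M_1 + 2h_1·M_2 = 6(s'(2) - Δ_1) = -36.
Solving the tridiagonal system: M_0 = -71/4, M_1 = 41/2, M_2 = -113/4.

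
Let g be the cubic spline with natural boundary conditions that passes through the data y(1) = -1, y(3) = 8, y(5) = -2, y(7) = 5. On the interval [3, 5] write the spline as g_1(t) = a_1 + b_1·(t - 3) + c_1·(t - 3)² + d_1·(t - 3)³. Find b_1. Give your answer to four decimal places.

-1.7000

Write M_i for g''(x_i). With h_i = 2, 2, 2 and divided differences Δ_i = 9/2, -5, 7/2, the continuity of g' gives the tridiagonal system
  2·M_0 + 8·M_1 + 2·M_2 = 6(Δ_1 - Δ_0) = -57
  2·M_1 + 8·M_2 + 2·M_3 = 6(Δ_2 - Δ_1) = 51
Natural end conditions: M_0 = M_3 = 0.
Solving the tridiagonal system: M_0 = 0, M_1 = -93/10, M_2 = 87/10, M_3 = 0.
On [3, 5], with g_1(t) = a_1 + b_1·(t - 3) + c_1·(t - 3)² + d_1·(t - 3)³: c_1 = M_1/2 = -93/20, d_1 = (M_2 - M_1)/(6h_1) = 3/2, b_1 = Δ_1 - h_1(2M_1 + M_2)/6 = -17/10.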